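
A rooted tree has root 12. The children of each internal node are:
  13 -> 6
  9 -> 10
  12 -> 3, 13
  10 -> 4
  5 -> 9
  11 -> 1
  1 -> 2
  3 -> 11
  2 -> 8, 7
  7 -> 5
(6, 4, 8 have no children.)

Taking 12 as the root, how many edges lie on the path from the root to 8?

5

Path from 12 to 8: 12–3–11–1–2–8, which has 5 edges.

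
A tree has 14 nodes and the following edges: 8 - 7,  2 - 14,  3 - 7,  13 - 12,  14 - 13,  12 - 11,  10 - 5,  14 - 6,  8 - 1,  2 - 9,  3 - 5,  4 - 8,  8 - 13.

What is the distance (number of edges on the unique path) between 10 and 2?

7

The path is 10 – 5 – 3 – 7 – 8 – 13 – 14 – 2, which has 7 edges.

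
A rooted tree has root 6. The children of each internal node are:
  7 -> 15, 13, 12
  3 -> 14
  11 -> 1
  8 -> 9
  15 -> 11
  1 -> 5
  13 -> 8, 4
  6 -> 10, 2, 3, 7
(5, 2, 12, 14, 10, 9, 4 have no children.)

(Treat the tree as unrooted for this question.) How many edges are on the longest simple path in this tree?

7

A longest path is 5–1–11–15–7–13–8–9, with 7 edges.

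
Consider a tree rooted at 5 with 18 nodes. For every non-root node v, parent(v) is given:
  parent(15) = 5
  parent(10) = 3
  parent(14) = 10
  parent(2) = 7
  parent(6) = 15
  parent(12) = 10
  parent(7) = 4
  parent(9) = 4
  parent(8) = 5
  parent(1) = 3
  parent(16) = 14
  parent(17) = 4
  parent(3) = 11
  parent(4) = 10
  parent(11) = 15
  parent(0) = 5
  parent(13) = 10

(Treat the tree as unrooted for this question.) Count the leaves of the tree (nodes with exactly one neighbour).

Exactly 10 nodes have a single neighbour: 0, 1, 2, 6, 8, 9, 12, 13, 16, 17.

10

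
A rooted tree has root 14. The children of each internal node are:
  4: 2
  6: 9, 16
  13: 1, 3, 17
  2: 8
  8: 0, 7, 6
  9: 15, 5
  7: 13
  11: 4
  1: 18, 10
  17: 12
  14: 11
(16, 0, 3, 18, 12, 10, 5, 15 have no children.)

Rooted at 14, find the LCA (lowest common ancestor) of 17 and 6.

8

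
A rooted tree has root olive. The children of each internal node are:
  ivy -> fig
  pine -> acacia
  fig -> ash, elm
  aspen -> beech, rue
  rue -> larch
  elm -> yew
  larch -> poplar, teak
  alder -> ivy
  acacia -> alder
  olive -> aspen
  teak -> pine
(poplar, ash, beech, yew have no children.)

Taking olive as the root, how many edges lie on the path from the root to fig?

olive–aspen–rue–larch–teak–pine–acacia–alder–ivy–fig — 9 edges.

9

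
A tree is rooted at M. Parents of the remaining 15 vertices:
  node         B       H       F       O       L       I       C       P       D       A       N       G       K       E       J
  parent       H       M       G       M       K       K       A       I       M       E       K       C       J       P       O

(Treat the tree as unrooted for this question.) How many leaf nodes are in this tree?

5

The leaves are B, D, F, L, N.
That is 5 leaves.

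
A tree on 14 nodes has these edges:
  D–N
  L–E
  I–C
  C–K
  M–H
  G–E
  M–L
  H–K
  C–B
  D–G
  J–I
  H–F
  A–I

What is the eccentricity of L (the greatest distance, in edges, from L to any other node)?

6

The node farthest from L is J (A also at distance 6), via L–M–H–K–C–I–J — 6 edges.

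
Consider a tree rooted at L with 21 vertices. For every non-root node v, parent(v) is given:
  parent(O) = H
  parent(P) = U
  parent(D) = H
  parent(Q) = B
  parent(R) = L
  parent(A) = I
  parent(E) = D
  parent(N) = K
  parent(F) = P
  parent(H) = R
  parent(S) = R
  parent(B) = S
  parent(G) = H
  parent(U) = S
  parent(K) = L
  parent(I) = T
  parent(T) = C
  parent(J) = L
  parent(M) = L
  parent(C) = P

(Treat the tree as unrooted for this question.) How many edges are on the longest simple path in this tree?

Starting from A, a farthest node is E at distance 10.
One longest path: A-I-T-C-P-U-S-R-H-D-E.
So the diameter is 10.

10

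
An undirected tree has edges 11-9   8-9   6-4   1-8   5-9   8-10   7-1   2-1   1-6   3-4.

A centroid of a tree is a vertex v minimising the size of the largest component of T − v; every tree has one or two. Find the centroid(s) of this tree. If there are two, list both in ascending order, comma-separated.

Removing 1 splits the tree into components of sizes 5, 3, 1, 1; the largest is 5 ≤ ⌊11/2⌋ = 5.
No neighbour of 1 does as well, so 1 is the unique centroid.

1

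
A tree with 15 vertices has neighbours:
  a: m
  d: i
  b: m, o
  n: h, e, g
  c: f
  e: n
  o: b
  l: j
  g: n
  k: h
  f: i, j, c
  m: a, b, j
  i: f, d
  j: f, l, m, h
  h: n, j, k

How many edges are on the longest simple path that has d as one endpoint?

6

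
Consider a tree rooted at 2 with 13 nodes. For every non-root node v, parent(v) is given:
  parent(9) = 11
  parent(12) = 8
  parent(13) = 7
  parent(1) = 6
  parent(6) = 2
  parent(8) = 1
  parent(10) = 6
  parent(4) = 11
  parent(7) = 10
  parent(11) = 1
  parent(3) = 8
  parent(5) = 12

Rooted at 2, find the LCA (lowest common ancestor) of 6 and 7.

6

Ancestors of 6 (toward the root): 6, 2.
Ancestors of 7: 7, 10, 6, 2.
The deepest node appearing in both lists is 6.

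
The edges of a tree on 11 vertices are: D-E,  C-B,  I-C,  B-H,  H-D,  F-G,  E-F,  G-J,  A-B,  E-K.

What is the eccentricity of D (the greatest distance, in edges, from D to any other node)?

4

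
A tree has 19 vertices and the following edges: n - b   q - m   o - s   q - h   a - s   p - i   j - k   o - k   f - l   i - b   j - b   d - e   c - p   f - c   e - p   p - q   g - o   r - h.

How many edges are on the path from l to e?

4

Walking from l: l – f – c – p – e. Length 4.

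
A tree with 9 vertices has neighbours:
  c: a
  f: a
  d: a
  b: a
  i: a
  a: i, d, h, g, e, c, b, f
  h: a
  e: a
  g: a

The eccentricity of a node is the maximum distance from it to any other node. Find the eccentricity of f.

2

The node farthest from f is h (c, b, g, e, d, i also at distance 2), via f–a–h — 2 edges.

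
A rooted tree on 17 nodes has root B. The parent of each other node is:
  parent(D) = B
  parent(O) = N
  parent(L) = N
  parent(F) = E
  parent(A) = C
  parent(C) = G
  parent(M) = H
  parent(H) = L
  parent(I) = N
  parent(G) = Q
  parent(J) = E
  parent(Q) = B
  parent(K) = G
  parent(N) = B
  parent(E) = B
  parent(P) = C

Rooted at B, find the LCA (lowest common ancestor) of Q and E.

B

Ancestors of Q (toward the root): Q, B.
Ancestors of E: E, B.
The deepest node appearing in both lists is B.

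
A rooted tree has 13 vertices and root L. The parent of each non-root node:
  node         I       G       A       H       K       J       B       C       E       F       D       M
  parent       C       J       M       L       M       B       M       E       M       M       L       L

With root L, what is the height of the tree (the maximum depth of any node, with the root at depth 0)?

4

A deepest node is G, reached by L → M → B → J → G.
That path has 4 edges, so the height is 4.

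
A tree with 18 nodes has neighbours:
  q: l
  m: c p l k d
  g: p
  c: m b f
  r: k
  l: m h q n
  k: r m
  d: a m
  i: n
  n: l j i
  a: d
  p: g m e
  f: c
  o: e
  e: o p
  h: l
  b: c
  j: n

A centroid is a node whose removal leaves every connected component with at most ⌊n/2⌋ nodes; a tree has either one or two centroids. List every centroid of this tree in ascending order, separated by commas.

Delete m: the remaining components have sizes 6, 4, 3, 2, 2. Max 6 ≤ 9, so m is a centroid.
No neighbour of m does as well, so m is the unique centroid.

m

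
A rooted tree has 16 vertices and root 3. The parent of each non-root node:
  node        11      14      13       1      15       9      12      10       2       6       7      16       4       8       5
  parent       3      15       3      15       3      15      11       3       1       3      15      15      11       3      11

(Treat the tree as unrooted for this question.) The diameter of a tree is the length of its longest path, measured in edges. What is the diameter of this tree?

A longest path is 12 – 11 – 3 – 15 – 1 – 2, with 5 edges.

5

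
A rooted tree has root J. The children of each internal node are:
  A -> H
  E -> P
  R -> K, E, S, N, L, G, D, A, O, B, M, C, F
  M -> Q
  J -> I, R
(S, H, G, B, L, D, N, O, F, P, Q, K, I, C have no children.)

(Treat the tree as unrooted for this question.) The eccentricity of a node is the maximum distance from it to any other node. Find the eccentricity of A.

A farthest node from A is P (Q, I also at distance 3).
The path A-R-E-P has 3 edges.

3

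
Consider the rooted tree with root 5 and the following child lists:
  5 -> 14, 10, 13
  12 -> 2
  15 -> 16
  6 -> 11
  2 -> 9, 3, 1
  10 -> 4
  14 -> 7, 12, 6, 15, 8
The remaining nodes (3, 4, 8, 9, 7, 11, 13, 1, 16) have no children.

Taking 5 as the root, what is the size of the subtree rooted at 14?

The subtree rooted at 14 contains: 14, 8, 15, 7, 12, 6, 16, 2, 11, 9, 3, 1 — 12 nodes.

12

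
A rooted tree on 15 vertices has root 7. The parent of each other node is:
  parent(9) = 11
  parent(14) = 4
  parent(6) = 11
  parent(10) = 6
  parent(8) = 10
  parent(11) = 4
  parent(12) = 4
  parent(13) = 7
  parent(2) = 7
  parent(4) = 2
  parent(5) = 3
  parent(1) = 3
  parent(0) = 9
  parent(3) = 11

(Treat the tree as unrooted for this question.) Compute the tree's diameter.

7

Starting from 13, a farthest node is 8 at distance 7.
One longest path: 13–7–2–4–11–6–10–8.
So the diameter is 7.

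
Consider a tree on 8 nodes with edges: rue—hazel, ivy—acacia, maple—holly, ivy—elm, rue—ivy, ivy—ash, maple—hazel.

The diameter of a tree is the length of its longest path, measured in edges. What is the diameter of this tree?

A longest path is acacia–ivy–rue–hazel–maple–holly, with 5 edges.

5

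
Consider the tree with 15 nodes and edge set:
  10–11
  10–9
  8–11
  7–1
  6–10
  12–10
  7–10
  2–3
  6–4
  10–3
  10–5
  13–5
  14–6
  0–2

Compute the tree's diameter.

5

A longest path is 0–2–3–10–6–4, with 5 edges.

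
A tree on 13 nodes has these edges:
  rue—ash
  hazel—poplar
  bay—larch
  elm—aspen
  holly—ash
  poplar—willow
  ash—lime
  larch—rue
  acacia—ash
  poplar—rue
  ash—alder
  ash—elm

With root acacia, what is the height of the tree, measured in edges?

A deepest node is bay, reached by acacia–ash–rue–larch–bay.
That path has 4 edges, so the height is 4.

4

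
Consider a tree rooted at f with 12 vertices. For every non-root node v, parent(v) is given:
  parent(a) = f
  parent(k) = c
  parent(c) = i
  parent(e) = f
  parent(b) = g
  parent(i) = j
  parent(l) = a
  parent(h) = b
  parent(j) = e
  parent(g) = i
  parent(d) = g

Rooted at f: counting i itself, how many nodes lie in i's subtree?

i's subtree: {i, c, g, k, d, b, h}, size 7.

7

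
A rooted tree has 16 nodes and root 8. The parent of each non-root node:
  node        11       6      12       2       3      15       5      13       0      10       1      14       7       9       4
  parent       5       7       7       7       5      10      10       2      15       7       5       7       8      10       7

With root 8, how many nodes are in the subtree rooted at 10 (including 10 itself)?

8

10's subtree: {10, 5, 15, 9, 1, 3, 11, 0}, size 8.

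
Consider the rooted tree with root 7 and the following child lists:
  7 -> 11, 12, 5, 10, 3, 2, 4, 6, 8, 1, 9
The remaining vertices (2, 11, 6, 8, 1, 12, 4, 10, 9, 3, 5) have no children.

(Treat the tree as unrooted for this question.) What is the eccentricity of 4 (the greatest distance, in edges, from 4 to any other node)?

2

Distances from 4 peak at 2, attained at 6 (12, 1, 2, 8, 11, 9, 3, 10, 5 also at distance 2).
4 – 7 – 6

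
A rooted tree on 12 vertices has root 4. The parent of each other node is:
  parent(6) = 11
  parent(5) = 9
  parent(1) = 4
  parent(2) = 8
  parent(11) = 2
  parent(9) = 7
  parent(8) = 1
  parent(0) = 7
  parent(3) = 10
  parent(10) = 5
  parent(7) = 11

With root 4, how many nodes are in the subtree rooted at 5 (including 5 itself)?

3

Descendants of 5 (including itself): 5, 10, 3. That's 3.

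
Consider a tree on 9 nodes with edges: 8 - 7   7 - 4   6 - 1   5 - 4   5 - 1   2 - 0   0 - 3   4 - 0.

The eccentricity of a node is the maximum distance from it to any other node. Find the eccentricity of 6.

A farthest node from 6 is 8 (3, 2 also at distance 5).
The path 6-1-5-4-7-8 has 5 edges.

5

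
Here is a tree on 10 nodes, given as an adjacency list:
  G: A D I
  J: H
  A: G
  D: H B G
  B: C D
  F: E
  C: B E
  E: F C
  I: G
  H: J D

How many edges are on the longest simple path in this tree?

6

BFS from F reaches J last, at distance 6; BFS from J confirms no node is farther.
Path: F – E – C – B – D – H – J.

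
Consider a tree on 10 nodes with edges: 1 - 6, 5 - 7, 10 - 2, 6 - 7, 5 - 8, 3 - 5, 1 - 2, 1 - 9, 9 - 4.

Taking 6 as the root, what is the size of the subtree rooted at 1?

The subtree rooted at 1 contains: 1, 2, 9, 10, 4 — 5 nodes.

5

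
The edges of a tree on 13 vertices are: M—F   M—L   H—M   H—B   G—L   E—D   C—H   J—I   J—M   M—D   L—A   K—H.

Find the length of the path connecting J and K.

3

The path is J–M–H–K, which has 3 edges.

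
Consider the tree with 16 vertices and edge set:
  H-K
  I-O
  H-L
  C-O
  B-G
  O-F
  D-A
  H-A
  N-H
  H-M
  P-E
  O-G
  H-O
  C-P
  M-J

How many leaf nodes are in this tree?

9

Degree-1 nodes: B, D, E, F, I, J, K, L, N — 9 of them.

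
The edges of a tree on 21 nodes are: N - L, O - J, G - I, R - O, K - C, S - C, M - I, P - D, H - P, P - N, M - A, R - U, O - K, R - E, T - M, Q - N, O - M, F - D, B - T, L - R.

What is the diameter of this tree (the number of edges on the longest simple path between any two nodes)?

9

A longest path is F - D - P - N - L - R - O - M - I - G, with 9 edges.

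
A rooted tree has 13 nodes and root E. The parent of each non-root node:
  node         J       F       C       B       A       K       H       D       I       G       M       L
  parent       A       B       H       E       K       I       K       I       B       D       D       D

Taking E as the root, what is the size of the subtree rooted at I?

10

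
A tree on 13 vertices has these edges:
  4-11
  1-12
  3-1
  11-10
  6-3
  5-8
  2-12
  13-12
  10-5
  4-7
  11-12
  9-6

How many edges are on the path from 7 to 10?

3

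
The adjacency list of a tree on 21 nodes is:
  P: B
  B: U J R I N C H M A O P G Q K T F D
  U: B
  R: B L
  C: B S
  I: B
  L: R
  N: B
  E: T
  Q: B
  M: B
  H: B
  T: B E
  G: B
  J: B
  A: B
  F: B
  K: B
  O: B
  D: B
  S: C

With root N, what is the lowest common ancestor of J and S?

B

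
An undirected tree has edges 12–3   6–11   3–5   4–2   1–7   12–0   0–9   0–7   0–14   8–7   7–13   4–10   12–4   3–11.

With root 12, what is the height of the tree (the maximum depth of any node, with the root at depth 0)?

3

A deepest node is 13, reached by 12 → 0 → 7 → 13.
That path has 3 edges, so the height is 3.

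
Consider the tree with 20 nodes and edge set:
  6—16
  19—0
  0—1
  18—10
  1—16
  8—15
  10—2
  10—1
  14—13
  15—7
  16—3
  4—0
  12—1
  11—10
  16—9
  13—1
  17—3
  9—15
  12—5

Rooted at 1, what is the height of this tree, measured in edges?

A deepest node is 7, reached by 1–16–9–15–7.
That path has 4 edges, so the height is 4.

4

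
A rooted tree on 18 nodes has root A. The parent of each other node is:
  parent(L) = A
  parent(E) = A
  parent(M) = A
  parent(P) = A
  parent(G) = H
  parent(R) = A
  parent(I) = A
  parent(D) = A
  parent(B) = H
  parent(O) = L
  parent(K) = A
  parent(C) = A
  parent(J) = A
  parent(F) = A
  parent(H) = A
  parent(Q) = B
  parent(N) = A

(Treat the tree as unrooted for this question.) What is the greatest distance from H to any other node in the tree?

A farthest node from H is O.
The path H – A – L – O has 3 edges.

3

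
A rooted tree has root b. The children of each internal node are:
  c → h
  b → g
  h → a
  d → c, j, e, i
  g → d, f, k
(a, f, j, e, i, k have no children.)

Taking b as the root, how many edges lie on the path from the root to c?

Climbing from c to the root: c – d – g – b. That's 3 steps.

3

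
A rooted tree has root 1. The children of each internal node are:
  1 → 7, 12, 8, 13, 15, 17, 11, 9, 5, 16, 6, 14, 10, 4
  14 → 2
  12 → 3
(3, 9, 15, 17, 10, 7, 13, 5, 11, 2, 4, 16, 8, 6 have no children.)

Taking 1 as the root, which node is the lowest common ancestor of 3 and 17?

Ancestors of 3 (toward the root): 3, 12, 1.
Ancestors of 17: 17, 1.
The deepest node appearing in both lists is 1.

1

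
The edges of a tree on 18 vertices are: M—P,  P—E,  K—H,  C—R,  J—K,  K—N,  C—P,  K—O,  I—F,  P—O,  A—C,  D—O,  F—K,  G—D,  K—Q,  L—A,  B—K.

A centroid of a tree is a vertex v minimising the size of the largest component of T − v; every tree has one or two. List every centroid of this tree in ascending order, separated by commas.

O

If O is removed the pieces have sizes 8, 7, 2, all ≤ ⌊18/2⌋ = 9.
Every other node leaves some component of size > 9, so the centroid is unique.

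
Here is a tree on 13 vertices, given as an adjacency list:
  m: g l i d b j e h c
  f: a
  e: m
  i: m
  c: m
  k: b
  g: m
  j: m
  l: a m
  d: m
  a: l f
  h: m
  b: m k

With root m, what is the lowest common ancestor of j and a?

m

Path j→root: j m; path a→root: a l m.
First common node: m.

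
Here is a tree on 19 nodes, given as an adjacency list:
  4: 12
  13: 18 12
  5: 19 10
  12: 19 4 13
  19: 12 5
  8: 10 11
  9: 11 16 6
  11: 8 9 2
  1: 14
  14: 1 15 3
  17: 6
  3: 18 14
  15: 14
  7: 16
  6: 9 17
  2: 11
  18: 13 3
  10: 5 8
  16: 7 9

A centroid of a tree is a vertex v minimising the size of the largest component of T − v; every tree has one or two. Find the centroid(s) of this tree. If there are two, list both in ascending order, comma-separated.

Delete 5: the remaining components have sizes 9, 9. Max 9 ≤ 9, so 5 is a centroid.
No neighbour of 5 does as well, so 5 is the unique centroid.

5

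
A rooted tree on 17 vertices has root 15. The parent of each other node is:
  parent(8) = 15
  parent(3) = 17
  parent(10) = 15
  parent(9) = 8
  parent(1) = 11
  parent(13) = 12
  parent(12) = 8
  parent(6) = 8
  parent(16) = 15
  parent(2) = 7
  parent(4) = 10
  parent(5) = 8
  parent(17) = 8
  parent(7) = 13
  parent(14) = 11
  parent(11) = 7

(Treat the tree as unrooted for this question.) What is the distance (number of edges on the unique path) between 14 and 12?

14 - 11 - 7 - 13 - 12: 4 edges.

4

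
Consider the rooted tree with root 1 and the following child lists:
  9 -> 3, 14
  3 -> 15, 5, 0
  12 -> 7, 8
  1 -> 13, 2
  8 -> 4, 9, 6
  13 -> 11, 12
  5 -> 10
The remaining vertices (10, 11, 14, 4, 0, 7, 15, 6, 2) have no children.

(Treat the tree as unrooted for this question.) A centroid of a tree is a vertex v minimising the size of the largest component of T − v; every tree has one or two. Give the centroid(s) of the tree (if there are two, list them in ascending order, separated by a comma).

8

Delete 8: the remaining components have sizes 7, 6, 1, 1. Max 7 ≤ 8, so 8 is a centroid.
Every other node leaves some component of size > 8, so the centroid is unique.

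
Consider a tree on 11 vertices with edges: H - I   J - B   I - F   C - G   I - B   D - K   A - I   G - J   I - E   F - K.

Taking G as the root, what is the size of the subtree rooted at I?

7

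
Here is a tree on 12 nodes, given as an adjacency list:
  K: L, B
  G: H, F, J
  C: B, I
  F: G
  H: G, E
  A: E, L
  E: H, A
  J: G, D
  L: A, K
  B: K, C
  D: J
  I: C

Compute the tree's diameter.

10

Starting from D, a farthest node is I at distance 10.
One longest path: D–J–G–H–E–A–L–K–B–C–I.
So the diameter is 10.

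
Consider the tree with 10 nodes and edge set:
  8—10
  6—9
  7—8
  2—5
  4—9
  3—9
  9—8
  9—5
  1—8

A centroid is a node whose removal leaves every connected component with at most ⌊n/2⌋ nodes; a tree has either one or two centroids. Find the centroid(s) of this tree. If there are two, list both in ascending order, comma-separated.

If 9 is removed the pieces have sizes 4, 2, 1, 1, 1, all ≤ ⌊10/2⌋ = 5.
No neighbour of 9 does as well, so 9 is the unique centroid.

9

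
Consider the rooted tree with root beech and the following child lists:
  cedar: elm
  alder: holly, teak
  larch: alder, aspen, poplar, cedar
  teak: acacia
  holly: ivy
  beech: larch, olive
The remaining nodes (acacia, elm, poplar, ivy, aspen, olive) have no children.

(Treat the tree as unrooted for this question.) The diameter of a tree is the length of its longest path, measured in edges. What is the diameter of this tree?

5

Starting from olive, a farthest node is ivy at distance 5.
One longest path: olive-beech-larch-alder-holly-ivy.
So the diameter is 5.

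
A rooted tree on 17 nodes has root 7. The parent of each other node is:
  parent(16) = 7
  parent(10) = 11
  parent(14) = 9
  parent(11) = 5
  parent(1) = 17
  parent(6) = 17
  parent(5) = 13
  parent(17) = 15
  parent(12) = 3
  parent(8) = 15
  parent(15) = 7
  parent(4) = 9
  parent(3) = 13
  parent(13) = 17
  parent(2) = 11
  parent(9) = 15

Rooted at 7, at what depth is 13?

Path from 7 to 13: 7 → 15 → 17 → 13, which has 3 edges.

3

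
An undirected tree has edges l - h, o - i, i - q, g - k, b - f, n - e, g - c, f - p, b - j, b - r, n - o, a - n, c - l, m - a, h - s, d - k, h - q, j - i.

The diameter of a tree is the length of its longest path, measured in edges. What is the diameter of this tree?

11

Starting from d, a farthest node is p at distance 11.
One longest path: d-k-g-c-l-h-q-i-j-b-f-p.
So the diameter is 11.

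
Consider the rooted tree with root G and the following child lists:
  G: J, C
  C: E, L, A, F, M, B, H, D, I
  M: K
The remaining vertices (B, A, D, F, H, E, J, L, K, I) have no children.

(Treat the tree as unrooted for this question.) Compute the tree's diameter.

Starting from J, a farthest node is K at distance 4.
One longest path: J – G – C – M – K.
So the diameter is 4.

4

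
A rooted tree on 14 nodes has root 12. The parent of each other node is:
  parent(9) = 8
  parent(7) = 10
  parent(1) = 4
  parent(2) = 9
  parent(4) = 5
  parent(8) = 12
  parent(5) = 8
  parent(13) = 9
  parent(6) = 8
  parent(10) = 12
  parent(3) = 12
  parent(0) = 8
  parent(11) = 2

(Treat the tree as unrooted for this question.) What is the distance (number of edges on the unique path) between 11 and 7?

6

Walking from 11: 11 - 2 - 9 - 8 - 12 - 10 - 7. Length 6.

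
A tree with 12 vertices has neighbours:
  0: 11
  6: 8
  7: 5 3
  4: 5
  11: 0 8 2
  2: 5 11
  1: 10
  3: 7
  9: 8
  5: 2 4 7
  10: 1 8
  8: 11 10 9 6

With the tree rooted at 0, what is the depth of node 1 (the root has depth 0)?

4

0 – 11 – 8 – 10 – 1 — 4 edges.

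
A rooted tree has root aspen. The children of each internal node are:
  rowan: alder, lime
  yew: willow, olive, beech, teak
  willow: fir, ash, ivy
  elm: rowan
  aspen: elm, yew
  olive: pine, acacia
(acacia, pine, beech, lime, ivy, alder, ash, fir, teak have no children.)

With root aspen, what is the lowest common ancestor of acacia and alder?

Path acacia→root: acacia olive yew aspen; path alder→root: alder rowan elm aspen.
First common node: aspen.

aspen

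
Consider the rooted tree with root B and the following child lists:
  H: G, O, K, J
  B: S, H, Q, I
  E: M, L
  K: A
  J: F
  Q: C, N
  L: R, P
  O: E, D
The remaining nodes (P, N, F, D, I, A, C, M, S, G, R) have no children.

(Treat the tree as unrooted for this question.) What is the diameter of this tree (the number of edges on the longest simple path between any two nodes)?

BFS from R reaches N last, at distance 7; BFS from N confirms no node is farther.
Path: R-L-E-O-H-B-Q-N.

7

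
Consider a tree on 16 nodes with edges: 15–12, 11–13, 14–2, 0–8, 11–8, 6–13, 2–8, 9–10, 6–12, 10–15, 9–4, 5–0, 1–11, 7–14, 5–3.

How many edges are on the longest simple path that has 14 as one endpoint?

10

The node farthest from 14 is 4, via 14–2–8–11–13–6–12–15–10–9–4 — 10 edges.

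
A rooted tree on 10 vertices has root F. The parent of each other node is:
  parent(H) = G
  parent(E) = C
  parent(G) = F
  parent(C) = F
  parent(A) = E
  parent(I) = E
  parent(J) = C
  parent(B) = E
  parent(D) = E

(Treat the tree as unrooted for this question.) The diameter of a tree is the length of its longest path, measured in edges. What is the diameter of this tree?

5

A longest path is H – G – F – C – E – A, with 5 edges.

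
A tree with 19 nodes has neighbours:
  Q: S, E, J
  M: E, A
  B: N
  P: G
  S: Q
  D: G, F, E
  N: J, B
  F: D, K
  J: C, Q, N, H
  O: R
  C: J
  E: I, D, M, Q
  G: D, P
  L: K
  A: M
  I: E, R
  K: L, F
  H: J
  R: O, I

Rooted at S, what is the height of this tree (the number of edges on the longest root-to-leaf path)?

The longest root-to-leaf path is S → Q → E → D → F → K → L (6 edges).

6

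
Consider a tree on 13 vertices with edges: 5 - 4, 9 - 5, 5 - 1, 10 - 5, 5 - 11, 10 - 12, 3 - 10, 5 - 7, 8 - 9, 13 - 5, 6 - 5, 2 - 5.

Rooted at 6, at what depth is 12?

Climbing from 12 to the root: 12–10–5–6. That's 3 steps.

3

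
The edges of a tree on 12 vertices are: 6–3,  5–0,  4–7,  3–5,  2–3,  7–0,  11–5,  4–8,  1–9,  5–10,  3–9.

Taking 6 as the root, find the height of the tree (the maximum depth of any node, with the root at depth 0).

6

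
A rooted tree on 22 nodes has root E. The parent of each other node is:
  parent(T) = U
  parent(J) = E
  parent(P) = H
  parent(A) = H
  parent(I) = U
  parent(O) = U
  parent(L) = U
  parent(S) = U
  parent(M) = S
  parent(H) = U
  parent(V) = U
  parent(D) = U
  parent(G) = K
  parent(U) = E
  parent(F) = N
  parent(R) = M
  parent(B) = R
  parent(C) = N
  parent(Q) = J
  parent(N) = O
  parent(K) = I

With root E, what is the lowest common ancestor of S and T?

Ancestors of S (toward the root): S, U, E.
Ancestors of T: T, U, E.
The deepest node appearing in both lists is U.

U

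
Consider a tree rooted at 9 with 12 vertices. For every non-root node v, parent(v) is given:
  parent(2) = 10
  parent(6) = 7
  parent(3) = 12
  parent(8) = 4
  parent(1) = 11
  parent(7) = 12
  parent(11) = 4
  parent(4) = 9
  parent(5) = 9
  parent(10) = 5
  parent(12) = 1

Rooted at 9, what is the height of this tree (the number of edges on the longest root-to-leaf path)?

The longest root-to-leaf path is 9–4–11–1–12–7–6 (6 edges).

6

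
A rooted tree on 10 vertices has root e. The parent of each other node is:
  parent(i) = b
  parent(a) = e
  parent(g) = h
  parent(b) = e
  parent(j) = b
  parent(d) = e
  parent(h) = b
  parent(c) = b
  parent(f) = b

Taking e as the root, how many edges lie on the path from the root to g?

3

Path from e to g: e – b – h – g, which has 3 edges.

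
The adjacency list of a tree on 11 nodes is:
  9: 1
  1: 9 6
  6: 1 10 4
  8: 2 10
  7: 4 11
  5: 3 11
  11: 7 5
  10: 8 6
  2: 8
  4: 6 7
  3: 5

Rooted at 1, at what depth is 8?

3

1–6–10–8 — 3 edges.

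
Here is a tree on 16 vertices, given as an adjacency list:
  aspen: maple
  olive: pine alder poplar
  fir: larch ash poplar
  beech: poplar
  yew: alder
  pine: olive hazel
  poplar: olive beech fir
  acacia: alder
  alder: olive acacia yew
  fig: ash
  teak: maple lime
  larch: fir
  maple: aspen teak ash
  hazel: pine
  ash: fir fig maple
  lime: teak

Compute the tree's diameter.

BFS from lime reaches acacia last, at distance 8; BFS from acacia confirms no node is farther.
Path: lime - teak - maple - ash - fir - poplar - olive - alder - acacia.

8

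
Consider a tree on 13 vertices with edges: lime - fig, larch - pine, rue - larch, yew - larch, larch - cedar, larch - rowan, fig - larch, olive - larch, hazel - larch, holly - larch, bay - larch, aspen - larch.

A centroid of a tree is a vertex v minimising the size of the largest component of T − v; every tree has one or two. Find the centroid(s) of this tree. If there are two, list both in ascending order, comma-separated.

Delete larch: the remaining components have sizes 2, 1, 1, 1, 1, 1, 1, 1, 1, 1, 1. Max 2 ≤ 6, so larch is a centroid.
Every other node leaves some component of size > 6, so the centroid is unique.

larch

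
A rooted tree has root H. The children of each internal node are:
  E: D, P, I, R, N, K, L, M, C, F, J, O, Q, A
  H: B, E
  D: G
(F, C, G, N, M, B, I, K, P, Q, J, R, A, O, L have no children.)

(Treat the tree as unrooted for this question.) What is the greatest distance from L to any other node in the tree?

3

The node farthest from L is B (G also at distance 3), via L–E–H–B — 3 edges.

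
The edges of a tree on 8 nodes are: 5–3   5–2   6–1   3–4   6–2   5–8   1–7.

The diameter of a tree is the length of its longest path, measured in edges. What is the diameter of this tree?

6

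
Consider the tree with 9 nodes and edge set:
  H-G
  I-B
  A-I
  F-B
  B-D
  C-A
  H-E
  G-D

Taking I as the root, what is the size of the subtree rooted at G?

G's subtree: {G, H, E}, size 3.

3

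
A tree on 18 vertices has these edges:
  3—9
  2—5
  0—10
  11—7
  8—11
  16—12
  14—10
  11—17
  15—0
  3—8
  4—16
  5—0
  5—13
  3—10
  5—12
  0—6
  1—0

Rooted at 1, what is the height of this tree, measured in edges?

6

A deepest node is 7, reached by 1 – 0 – 10 – 3 – 8 – 11 – 7.
That path has 6 edges, so the height is 6.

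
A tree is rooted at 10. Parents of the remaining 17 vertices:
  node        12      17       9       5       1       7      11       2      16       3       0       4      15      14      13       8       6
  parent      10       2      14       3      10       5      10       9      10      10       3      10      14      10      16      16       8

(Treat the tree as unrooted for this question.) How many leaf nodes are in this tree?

Exactly 10 nodes have a single neighbour: 0, 1, 4, 6, 7, 11, 12, 13, 15, 17.

10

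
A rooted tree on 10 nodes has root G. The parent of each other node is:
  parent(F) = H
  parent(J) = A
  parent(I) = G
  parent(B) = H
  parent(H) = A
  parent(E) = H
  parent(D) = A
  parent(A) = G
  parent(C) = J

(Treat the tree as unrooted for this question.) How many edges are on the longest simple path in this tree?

4

Starting from C, a farthest node is E at distance 4.
One longest path: C – J – A – H – E.
So the diameter is 4.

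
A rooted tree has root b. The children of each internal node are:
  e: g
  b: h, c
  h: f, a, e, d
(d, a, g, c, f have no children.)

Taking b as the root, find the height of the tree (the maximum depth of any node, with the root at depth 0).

g sits deepest: b-h-e-g — 3 edges from the root.

3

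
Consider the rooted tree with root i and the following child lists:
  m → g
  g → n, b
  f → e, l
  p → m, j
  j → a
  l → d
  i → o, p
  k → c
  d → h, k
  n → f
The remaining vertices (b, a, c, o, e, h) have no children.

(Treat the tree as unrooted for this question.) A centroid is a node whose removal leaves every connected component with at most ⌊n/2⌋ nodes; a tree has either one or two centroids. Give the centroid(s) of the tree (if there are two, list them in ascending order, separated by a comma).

g, n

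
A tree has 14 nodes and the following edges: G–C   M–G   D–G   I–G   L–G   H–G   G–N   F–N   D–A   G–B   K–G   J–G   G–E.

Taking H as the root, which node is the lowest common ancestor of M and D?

G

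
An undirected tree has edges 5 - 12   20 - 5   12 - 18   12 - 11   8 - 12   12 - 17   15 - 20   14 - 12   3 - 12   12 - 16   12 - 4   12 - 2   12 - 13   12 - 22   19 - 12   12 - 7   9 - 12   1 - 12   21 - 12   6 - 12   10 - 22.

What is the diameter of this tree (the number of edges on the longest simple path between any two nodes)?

5

Starting from 15, a farthest node is 10 at distance 5.
One longest path: 15 - 20 - 5 - 12 - 22 - 10.
So the diameter is 5.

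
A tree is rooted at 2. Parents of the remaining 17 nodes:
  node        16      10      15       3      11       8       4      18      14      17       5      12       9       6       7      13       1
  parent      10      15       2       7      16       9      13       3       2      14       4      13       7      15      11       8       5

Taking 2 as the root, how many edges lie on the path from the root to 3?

6

Climbing from 3 to the root: 3 – 7 – 11 – 16 – 10 – 15 – 2. That's 6 steps.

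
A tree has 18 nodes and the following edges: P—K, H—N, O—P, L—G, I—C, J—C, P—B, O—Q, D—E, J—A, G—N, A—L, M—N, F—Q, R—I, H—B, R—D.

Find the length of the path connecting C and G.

Walking from C: C – J – A – L – G. Length 4.

4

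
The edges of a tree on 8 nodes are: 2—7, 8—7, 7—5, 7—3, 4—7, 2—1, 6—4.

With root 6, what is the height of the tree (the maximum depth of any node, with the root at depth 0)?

The longest root-to-leaf path is 6-4-7-2-1 (4 edges).

4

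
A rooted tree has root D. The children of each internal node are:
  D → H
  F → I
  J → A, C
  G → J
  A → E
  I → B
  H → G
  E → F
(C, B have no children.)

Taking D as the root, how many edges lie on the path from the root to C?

Climbing from C to the root: C–J–G–H–D. That's 4 steps.

4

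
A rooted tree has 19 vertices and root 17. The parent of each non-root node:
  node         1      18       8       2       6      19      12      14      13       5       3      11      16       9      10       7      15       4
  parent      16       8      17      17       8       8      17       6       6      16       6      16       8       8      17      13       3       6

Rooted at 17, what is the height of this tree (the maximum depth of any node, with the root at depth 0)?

4

7 sits deepest: 17 → 8 → 6 → 13 → 7 — 4 edges from the root.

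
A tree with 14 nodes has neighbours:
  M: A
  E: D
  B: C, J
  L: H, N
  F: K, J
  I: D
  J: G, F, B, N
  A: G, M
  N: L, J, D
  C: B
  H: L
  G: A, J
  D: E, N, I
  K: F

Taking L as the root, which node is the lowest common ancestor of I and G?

N

Ancestors of I (toward the root): I, D, N, L.
Ancestors of G: G, J, N, L.
The deepest node appearing in both lists is N.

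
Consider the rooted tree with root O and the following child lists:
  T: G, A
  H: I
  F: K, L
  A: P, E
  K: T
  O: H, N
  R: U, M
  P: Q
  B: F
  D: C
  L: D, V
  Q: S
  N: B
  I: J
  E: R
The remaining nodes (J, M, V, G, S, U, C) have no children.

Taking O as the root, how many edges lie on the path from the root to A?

O–N–B–F–K–T–A — 6 edges.

6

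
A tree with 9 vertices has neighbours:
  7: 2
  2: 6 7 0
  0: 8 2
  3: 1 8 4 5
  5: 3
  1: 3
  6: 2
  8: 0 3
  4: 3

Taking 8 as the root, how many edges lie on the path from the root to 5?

Climbing from 5 to the root: 5 → 3 → 8. That's 2 steps.

2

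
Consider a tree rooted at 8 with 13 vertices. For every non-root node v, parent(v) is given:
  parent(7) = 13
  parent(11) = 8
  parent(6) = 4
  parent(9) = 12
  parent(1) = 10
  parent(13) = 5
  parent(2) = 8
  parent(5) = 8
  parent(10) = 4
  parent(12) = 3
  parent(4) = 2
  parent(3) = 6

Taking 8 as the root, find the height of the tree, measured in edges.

6

9 sits deepest: 8 → 2 → 4 → 6 → 3 → 12 → 9 — 6 edges from the root.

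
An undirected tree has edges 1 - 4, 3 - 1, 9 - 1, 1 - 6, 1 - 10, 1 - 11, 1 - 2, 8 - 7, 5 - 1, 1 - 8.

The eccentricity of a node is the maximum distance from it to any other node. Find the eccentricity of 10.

3

A farthest node from 10 is 7.
The path 10-1-8-7 has 3 edges.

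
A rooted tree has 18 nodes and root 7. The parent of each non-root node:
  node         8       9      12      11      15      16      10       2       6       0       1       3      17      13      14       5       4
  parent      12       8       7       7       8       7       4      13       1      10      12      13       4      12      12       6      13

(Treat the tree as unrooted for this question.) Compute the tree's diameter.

7

BFS from 0 reaches 5 last, at distance 7; BFS from 5 confirms no node is farther.
Path: 0 – 10 – 4 – 13 – 12 – 1 – 6 – 5.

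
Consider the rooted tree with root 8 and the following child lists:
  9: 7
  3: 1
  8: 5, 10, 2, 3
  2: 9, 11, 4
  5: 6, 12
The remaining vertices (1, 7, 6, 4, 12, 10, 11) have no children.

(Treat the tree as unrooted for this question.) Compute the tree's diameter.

5

BFS from 7 reaches 1 last, at distance 5; BFS from 1 confirms no node is farther.
Path: 7 - 9 - 2 - 8 - 3 - 1.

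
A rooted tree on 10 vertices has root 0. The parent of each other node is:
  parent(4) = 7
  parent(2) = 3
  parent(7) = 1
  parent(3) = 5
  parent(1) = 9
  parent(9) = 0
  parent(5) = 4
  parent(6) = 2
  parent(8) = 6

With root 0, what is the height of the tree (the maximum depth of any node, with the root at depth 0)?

9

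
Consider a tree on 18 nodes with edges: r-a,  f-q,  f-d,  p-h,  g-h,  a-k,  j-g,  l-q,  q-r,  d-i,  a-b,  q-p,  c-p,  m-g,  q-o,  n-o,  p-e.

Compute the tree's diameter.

Starting from j, a farthest node is i at distance 7.
One longest path: j - g - h - p - q - f - d - i.
So the diameter is 7.

7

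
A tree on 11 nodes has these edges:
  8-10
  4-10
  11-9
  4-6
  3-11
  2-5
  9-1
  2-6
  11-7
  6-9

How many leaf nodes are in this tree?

5

Degree-1 nodes: 1, 3, 5, 7, 8 — 5 of them.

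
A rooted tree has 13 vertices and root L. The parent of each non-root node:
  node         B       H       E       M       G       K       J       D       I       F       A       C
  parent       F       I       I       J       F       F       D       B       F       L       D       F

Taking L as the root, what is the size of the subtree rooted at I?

I's subtree: {I, H, E}, size 3.

3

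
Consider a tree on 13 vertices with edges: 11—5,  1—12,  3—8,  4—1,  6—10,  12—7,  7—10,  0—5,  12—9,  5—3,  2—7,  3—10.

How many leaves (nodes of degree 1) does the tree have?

7

Exactly 7 nodes have a single neighbour: 0, 2, 4, 6, 8, 9, 11.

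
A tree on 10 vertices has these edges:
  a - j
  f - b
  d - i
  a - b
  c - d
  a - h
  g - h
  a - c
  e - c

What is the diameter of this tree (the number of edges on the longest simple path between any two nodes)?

A longest path is i – d – c – a – b – f, with 5 edges.

5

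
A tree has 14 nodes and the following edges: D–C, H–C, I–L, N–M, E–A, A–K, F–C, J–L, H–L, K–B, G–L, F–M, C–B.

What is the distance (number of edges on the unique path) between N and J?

Walking from N: N - M - F - C - H - L - J. Length 6.

6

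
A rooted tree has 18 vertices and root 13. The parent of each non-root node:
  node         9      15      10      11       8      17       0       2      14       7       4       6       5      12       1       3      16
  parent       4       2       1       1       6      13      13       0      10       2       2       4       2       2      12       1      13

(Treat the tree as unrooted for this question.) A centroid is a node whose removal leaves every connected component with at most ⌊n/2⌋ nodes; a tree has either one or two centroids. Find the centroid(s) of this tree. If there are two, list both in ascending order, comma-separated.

2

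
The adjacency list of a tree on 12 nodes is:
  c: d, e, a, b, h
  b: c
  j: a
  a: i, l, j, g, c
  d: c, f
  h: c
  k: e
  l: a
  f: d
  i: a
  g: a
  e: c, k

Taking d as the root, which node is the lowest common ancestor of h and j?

c

Ancestors of h (toward the root): h, c, d.
Ancestors of j: j, a, c, d.
The deepest node appearing in both lists is c.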